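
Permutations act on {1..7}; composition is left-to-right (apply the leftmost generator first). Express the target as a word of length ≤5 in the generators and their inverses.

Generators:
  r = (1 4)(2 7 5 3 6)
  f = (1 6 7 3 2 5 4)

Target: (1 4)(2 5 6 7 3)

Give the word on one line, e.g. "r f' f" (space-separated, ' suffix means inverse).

  after r': (1 4)(2 6 3 5 7)
  after r': (2 3 7 6 5)
  after r': (1 4)(2 5 6 7 3)

r' r' r'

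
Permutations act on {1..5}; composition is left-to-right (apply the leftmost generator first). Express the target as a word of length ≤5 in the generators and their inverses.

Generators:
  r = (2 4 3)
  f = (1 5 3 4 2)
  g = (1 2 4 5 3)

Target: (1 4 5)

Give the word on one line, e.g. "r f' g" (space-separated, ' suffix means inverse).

r f' r' r'

  after r: (2 4 3)
  after f': (1 2 3 4 5)
  after r': (1 3 2 4 5)
  after r': (1 4 5)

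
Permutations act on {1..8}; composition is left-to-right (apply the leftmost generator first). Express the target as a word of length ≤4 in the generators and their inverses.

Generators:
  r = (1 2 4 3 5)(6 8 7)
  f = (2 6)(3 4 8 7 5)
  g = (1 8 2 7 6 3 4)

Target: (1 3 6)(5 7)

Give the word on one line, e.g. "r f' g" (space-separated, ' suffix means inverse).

  after f: (2 6)(3 4 8 7 5)
  after g': (1 4)(2 7 5 6 8)
  after g': (1 3 6)(5 7)

f g' g'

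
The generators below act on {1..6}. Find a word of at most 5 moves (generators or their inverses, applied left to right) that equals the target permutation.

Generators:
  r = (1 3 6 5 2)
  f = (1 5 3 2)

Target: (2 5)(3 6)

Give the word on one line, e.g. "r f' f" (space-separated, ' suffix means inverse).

  after f': (1 2 3 5)
  after r: (2 6 5 3)
  after f': (1 2 6)
  after r: (2 5)(3 6)

f' r f' r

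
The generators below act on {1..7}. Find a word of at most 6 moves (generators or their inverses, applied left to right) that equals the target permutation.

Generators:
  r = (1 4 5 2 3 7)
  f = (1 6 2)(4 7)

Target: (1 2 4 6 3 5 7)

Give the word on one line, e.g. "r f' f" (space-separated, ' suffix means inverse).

r f r f'

  after r: (1 4 5 2 3 7)
  after f: (1 7 6 2 3 4 5)
  after r: (2 7 6 3 5 4)
  after f': (1 2 4 6 3 5 7)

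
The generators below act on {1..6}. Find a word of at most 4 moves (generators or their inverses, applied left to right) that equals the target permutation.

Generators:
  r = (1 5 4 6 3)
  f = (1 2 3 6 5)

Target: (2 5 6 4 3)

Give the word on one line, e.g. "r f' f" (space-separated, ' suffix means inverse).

  after r': (1 3 6 4 5)
  after f': (1 2)(4 6)
  after f': (2 5 6 4 3)

r' f' f'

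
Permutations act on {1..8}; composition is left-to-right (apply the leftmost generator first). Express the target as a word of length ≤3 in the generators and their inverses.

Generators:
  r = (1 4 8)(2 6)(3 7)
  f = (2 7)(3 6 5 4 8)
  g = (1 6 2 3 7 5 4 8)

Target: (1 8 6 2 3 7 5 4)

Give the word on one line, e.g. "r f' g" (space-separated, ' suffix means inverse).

r' r' g

  after r': (1 8 4)(2 6)(3 7)
  after r': (1 4 8)
  after g: (1 8 6 2 3 7 5 4)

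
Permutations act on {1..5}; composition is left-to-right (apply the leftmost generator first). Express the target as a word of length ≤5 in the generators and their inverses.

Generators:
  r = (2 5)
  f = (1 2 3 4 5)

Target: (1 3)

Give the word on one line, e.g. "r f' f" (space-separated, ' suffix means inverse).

f' r' f

  after f': (1 5 4 3 2)
  after r': (1 2)(3 5 4)
  after f: (1 3)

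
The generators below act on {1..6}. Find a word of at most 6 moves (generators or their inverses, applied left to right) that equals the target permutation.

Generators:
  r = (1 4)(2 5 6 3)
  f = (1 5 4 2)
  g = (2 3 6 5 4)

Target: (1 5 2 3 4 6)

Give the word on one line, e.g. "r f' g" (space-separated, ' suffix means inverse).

r' r' f' r

  after r': (1 4)(2 3 6 5)
  after r': (2 6)(3 5)
  after f': (1 2 6 4 5 3)
  after r: (1 5 2 3 4 6)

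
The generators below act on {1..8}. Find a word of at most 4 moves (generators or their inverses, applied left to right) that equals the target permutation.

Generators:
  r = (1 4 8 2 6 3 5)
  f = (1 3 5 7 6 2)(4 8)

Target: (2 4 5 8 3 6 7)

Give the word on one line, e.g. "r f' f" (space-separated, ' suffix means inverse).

f' r' r' r'

  after f': (1 2 6 7 5 3)(4 8)
  after r': (1 8)(3 5 6 7)
  after r': (1 4)(2 8 5)(6 7)
  after r': (2 4 5 8 3 6 7)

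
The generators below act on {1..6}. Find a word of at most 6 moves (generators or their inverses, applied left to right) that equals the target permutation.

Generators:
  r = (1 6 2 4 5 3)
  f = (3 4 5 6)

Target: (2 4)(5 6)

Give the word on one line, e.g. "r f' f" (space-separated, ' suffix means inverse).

f' r' f' r'

  after f': (3 6 5 4)
  after r': (1 3)(2 6 4 5)
  after f': (1 6 3)(2 5)
  after r': (2 4)(5 6)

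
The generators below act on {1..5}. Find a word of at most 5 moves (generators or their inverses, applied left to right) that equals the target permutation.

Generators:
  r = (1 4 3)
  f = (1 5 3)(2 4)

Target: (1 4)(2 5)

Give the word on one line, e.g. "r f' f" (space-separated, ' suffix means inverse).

  after r': (1 3 4)
  after f': (1 5)(2 4 3)
  after r: (1 5 4)(2 3)
  after f': (2 5)(3 4)
  after r: (1 4)(2 5)

r' f' r f' r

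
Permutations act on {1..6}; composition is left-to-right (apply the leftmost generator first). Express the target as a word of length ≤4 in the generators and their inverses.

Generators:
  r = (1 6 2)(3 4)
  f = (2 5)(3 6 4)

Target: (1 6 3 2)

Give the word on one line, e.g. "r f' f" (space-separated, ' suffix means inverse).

f' f' r

  after f': (2 5)(3 4 6)
  after f': (3 6 4)
  after r: (1 6 3 2)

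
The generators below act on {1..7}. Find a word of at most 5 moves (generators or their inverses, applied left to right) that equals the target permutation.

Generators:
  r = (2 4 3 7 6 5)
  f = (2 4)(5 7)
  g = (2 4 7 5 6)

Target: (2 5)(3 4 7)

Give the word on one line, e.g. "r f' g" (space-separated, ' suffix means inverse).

  after f: (2 4)(5 7)
  after g': (4 6 5)
  after r': (2 5)(3 4 7)

f g' r'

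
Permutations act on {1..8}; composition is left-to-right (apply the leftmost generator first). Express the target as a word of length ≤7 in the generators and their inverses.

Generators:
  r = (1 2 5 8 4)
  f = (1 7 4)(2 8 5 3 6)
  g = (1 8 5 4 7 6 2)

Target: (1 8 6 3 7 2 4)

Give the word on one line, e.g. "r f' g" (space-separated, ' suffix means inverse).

f f r' f r

  after f: (1 7 4)(2 8 5 3 6)
  after f: (1 4 7)(2 5 6 8 3)
  after r': (1 8 3)(4 7)(5 6)
  after f: (1 5 2 8 6 3 7)
  after r: (1 8 6 3 7 2 4)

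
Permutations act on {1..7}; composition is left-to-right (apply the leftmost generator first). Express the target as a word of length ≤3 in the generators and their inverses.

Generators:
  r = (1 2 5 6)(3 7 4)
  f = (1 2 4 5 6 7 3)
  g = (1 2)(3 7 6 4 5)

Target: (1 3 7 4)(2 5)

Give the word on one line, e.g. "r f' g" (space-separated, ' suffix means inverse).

g f r

  after g: (1 2)(3 7 6 4 5)
  after f: (1 4 6 5)
  after r: (1 3 7 4)(2 5)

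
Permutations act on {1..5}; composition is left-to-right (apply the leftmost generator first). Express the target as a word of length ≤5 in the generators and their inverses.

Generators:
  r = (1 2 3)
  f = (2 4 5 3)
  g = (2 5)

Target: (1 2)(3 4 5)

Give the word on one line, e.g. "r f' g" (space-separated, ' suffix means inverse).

  after f: (2 4 5 3)
  after f: (2 5)(3 4)
  after r': (1 3 4 2 5)
  after g': (1 3 4 5)
  after r': (1 2)(3 4 5)

f f r' g' r'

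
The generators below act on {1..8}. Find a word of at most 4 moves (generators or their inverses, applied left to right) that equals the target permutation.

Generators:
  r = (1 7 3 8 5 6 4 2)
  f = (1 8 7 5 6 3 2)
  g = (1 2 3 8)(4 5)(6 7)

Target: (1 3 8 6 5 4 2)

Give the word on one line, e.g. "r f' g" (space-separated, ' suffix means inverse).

  after r: (1 7 3 8 5 6 4 2)
  after f': (1 8 7 6 4 3)
  after g': (1 3 8 6 5 4 2)

r f' g'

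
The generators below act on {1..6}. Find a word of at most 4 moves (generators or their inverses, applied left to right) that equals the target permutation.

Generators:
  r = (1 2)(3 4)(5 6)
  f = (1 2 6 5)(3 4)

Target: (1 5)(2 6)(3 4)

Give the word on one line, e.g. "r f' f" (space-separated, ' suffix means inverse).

r' f f

  after r': (1 2)(3 4)(5 6)
  after f: (1 6)
  after f: (1 5)(2 6)(3 4)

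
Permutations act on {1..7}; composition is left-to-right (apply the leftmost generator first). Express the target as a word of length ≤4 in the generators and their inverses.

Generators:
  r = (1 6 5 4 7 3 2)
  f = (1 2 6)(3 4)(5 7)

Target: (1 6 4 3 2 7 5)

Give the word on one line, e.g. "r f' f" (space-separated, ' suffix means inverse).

  after r: (1 6 5 4 7 3 2)
  after f': (1 2 6 7 4 5 3)
  after r: (2 5)(3 6)
  after f': (1 6 4 3 2 7 5)

r f' r f'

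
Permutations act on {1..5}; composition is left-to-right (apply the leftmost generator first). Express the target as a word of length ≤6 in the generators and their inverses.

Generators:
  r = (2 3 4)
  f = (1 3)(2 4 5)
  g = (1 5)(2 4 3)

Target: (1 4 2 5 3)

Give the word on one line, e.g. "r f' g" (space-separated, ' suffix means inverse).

  after r': (2 4 3)
  after r': (2 3 4)
  after f: (1 3 5 2)
  after g': (1 4 2 5 3)

r' r' f g'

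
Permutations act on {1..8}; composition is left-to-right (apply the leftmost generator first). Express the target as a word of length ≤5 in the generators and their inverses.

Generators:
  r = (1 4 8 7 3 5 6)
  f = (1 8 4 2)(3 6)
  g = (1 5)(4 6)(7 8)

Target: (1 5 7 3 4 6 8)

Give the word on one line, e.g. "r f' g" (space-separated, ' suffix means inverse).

g' r r g'

  after g': (1 5)(4 6)(7 8)
  after r: (1 6 8 3 5 4)
  after r: (3 6 7)(5 8)
  after g': (1 5 7 3 4 6 8)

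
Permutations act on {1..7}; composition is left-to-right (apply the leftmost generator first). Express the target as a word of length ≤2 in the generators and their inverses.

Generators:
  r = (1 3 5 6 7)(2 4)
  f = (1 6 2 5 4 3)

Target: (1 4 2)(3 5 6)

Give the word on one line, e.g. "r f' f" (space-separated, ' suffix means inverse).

  after f': (1 3 4 5 2 6)
  after f': (1 4 2)(3 5 6)

f' f'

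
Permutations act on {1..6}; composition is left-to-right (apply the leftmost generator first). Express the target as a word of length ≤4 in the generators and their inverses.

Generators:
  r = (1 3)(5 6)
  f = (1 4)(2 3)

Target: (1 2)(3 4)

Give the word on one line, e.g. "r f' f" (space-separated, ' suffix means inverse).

r f r

  after r: (1 3)(5 6)
  after f: (1 2 3 4)(5 6)
  after r: (1 2)(3 4)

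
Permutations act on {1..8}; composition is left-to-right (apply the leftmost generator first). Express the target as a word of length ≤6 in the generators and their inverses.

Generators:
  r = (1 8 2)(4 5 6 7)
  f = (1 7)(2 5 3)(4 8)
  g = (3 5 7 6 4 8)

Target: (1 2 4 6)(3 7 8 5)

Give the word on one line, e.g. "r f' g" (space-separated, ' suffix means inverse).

g' r g' r f'

  after g': (3 8 4 6 7 5)
  after r: (1 8 5 3 2)(4 7 6)
  after g': (1 4 5 8 3 2)
  after r: (1 5 2 8 3)(4 6 7)
  after f': (1 2 4 6)(3 7 8 5)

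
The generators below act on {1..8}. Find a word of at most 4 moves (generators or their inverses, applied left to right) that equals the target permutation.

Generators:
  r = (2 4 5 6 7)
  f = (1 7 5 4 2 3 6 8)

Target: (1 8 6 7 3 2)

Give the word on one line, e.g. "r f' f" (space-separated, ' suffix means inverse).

  after r': (2 7 6 5 4)
  after f': (1 8 6 7 3 2)

r' f'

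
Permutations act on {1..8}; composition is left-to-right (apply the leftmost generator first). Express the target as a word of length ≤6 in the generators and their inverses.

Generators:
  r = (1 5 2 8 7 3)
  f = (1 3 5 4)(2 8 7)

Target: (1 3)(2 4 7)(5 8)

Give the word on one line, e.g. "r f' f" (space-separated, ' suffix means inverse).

  after r': (1 3 7 8 2 5)
  after f: (1 5 3 2 4)
  after r': (2 4 3 5 7 8)
  after r': (1 3)(2 4 7)(5 8)

r' f r' r'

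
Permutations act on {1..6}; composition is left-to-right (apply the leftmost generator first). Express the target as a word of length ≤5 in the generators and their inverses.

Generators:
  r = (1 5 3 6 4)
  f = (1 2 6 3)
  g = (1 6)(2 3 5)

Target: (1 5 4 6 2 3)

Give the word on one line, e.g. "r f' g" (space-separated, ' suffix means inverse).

  after g': (1 6)(2 5 3)
  after g': (2 3 5)
  after f': (1 3 5)(2 6)
  after r': (1 5 4 6 2 3)

g' g' f' r'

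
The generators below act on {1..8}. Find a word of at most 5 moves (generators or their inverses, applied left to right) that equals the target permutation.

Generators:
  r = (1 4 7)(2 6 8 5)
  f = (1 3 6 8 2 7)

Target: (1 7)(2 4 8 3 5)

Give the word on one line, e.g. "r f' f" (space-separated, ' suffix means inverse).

f r f' r r

  after f: (1 3 6 8 2 7)
  after r: (1 3 8 6 5 2)(4 7)
  after f': (2 7 4)(3 6 5 8)
  after r: (1 4 6 2)(3 8)
  after r: (1 7)(2 4 8 3 5)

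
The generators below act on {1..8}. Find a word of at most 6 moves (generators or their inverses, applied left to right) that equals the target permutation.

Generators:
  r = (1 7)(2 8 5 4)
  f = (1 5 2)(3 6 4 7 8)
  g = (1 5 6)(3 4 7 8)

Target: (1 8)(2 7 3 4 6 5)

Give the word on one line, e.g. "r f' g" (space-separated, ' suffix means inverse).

  after f': (1 2 5)(3 8 7 4 6)
  after g': (1 2)(3 7)(4 5 6 8)
  after r: (1 8 2 7 3)(5 6)
  after g': (1 7 8 2 4 3 6)
  after f: (1 8)(2 7 3 4 6 5)

f' g' r g' f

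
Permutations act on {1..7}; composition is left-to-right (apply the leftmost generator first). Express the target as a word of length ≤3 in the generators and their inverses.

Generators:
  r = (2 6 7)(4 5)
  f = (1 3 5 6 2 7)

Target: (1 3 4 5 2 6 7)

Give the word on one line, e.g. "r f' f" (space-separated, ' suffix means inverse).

  after f: (1 3 5 6 2 7)
  after r': (1 3 4 5 2 6 7)

f r'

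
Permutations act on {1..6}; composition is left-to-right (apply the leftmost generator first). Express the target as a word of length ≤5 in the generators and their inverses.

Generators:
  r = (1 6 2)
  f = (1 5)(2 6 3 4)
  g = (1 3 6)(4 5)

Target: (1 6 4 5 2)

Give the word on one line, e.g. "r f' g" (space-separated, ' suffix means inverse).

  after r: (1 6 2)
  after f: (1 3 4 2 5)
  after r': (1 3 4 6)(2 5)
  after r': (1 3 4)(2 5 6)
  after f': (1 6 4 5 2)

r f r' r' f'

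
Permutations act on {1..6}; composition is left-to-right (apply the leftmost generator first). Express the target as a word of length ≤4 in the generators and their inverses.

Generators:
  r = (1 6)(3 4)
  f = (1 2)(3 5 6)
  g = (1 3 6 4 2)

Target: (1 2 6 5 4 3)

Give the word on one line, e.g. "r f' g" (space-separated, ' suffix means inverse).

  after f': (1 2)(3 6 5)
  after r: (1 2 6 5 4 3)

f' r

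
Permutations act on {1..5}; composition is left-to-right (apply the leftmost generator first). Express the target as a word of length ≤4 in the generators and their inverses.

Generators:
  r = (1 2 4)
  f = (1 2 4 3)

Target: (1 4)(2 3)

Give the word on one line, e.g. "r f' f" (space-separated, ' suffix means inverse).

  after r': (1 4 2)
  after f: (1 3)
  after r': (1 3 4 2)
  after f': (1 4)(2 3)

r' f r' f'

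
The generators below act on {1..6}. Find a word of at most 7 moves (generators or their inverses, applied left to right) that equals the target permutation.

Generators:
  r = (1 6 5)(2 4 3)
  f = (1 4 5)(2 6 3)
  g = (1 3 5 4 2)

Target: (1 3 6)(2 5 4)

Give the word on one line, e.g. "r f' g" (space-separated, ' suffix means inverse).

f' r f r' r'

  after f': (1 5 4)(2 3 6)
  after r: (3 5)(4 6)
  after f: (1 4 3)(2 6 5)
  after r': (1 2)(3 5)
  after r': (1 3 6)(2 5 4)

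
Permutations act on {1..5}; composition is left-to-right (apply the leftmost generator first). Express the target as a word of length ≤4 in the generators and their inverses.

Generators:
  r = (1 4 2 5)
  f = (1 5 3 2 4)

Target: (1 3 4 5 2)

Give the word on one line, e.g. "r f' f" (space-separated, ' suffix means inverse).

  after f: (1 5 3 2 4)
  after r': (1 2)(3 4 5)
  after f': (1 3 2 4)
  after r': (1 3 4 5 2)

f r' f' r'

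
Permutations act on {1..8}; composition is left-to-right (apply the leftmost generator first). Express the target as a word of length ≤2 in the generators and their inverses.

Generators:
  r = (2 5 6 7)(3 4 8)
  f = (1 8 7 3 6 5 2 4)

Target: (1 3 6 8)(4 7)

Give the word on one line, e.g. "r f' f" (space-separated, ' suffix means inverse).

f' r'

  after f': (1 4 2 5 6 3 7 8)
  after r': (1 3 6 8)(4 7)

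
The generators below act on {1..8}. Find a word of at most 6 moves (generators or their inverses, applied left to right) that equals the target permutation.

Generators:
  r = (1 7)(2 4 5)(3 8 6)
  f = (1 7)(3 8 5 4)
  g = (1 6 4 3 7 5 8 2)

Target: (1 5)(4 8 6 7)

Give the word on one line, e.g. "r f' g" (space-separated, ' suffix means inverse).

g' f f r'

  after g': (1 2 8 5 7 3 4 6)
  after f: (1 2 5)(4 6 7 8)
  after f: (1 2 4 6)(3 8)(5 7)
  after r': (1 5)(4 8 6 7)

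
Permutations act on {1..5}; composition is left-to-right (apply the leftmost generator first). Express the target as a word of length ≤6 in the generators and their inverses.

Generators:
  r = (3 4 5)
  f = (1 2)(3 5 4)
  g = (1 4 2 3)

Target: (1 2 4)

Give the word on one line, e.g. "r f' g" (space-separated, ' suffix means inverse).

f' g' f g' r'

  after f': (1 2)(3 4 5)
  after g': (1 4 5 2 3)
  after f: (1 3 2 5)
  after g': (1 2 5 3 4)
  after r': (1 2 4)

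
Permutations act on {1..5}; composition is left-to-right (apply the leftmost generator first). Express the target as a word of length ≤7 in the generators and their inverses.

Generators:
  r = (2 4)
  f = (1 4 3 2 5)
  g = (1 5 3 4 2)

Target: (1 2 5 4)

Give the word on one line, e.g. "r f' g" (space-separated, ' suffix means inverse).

  after f: (1 4 3 2 5)
  after g: (1 2 3)
  after r: (1 4 2 3)
  after f: (1 3 4 5)
  after f: (1 2 5 4)

f g r f f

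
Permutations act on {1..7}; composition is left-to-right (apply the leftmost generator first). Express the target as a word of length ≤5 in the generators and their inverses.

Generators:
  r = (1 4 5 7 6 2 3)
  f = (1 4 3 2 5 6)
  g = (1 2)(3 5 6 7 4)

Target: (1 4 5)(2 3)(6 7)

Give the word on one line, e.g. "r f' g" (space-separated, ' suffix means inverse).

r f g r'

  after r: (1 4 5 7 6 2 3)
  after f: (1 3 4 6 5 7)
  after g: (1 5 4 7 2)
  after r': (1 4 5)(2 3)(6 7)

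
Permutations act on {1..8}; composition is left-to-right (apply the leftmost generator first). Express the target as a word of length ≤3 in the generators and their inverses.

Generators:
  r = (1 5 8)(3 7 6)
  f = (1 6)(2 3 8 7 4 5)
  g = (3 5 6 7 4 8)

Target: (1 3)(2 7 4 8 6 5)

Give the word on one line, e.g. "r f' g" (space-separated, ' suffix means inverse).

f r' r'

  after f: (1 6)(2 3 8 7 4 5)
  after r': (1 7 4)(2 6 8 3 5)
  after r': (1 3)(2 7 4 8 6 5)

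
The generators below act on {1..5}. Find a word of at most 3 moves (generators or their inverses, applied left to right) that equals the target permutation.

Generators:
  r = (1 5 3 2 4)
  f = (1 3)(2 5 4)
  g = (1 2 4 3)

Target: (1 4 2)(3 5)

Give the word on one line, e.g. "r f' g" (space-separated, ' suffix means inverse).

g r

  after g: (1 2 4 3)
  after r: (1 4 2)(3 5)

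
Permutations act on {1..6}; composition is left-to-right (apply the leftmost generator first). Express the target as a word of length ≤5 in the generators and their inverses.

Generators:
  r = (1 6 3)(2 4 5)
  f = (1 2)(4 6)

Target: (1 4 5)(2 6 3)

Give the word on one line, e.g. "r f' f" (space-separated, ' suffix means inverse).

f r' f r'

  after f: (1 2)(4 6)
  after r': (1 5 4)(2 3 6)
  after f: (1 5 6)(2 3 4)
  after r': (1 4 5)(2 6 3)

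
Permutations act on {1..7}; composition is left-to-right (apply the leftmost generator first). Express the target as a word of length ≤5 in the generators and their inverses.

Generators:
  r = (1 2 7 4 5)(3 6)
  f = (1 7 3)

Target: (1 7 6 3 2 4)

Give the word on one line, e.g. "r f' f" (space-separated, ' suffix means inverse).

  after r': (1 5 4 7 2)(3 6)
  after r': (1 4 2 5 7)
  after f': (1 4 2 5)(3 7)
  after r': (1 7 6 3 2 4)

r' r' f' r'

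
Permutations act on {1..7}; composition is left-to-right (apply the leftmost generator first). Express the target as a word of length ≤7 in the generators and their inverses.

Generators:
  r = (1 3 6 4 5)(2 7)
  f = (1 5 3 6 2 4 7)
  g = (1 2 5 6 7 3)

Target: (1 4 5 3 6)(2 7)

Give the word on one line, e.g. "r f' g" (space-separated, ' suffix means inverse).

  after f: (1 5 3 6 2 4 7)
  after r': (1 4 2 6 7 5)
  after r': (1 6 2 3)(4 7)
  after g: (1 7 4 3 2)(5 6)
  after f': (1 4 5 3 6)(2 7)

f r' r' g f'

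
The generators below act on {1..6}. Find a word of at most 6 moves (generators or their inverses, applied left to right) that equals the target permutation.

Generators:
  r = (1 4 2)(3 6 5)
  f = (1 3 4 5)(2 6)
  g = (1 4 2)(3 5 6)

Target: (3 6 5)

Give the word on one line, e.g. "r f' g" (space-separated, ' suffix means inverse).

f g f' g r

  after f: (1 3 4 5)(2 6)
  after g: (1 5 4 6)(2 3)
  after f': (1 4 2)(3 6 5)
  after g: (1 2 4)
  after r: (3 6 5)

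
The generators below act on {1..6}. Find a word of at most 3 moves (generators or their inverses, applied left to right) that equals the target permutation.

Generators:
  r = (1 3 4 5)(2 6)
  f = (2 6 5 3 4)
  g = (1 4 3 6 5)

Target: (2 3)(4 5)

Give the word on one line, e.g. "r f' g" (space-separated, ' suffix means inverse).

  after r': (1 5 4 3)(2 6)
  after g: (2 5 3 4 6)
  after f: (2 3)(4 5)

r' g f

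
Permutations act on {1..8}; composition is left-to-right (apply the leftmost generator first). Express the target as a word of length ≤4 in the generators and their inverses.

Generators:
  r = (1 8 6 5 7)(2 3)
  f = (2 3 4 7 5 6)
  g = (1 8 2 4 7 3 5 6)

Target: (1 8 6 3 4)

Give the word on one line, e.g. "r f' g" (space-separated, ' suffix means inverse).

  after f: (2 3 4 7 5 6)
  after r: (1 8 6 3 4)

f r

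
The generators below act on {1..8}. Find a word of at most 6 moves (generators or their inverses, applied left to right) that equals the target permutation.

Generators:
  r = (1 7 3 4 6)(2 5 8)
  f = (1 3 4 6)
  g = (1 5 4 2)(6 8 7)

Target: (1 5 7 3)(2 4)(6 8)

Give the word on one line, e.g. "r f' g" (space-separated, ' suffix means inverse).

g f' r f' r'

  after g: (1 5 4 2)(6 8 7)
  after f': (1 5 3)(2 6 8 7 4)
  after r: (1 8 3 7 6 2)(4 5)
  after f': (1 8)(2 6)(3 7 4 5)
  after r': (1 5 7 3)(2 4)(6 8)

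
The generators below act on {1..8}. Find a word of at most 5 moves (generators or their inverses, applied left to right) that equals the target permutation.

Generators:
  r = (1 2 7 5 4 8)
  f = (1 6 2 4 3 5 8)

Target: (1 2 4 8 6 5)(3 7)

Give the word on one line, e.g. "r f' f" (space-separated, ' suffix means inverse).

  after f: (1 6 2 4 3 5 8)
  after r: (1 6 7 5)(2 8)(3 4)
  after f': (2 5 8 6 7 3)
  after r: (1 2 4 8 6 5)(3 7)

f r f' r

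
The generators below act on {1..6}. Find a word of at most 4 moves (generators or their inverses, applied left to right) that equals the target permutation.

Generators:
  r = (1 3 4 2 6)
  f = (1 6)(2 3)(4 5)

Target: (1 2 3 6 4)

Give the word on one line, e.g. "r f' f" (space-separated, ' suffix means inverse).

r' r'

  after r': (1 6 2 4 3)
  after r': (1 2 3 6 4)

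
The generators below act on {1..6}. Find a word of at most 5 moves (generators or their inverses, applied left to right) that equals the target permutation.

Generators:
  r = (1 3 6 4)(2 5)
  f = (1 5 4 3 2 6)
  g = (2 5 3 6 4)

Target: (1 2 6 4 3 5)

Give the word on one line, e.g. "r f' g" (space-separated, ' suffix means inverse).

g' f r r g'

  after g': (2 4 6 3 5)
  after f: (1 5 6 2 3 4)
  after r: (1 2 6 5 4 3)
  after r: (1 5)(2 4 6)
  after g': (1 2 6 4 3 5)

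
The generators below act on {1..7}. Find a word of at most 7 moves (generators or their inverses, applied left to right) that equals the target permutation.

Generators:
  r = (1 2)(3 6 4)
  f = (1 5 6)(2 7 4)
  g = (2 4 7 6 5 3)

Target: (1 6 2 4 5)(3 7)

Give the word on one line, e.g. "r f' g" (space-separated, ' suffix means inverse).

r' g g r g

  after r': (1 2)(3 4 6)
  after g: (1 4 5 3 7 6 2)
  after g: (1 7 5 2)(3 6 4)
  after r: (1 7 5)(3 4 6)
  after g: (1 6 2 4 5)(3 7)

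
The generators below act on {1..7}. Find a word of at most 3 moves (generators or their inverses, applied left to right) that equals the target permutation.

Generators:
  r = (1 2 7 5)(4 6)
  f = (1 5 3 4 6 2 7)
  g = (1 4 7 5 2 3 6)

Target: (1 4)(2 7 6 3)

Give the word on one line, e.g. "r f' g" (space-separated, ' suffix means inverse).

  after r': (1 5 7 2)(4 6)
  after r': (1 7)(2 5)
  after g': (1 4)(2 7 6 3)

r' r' g'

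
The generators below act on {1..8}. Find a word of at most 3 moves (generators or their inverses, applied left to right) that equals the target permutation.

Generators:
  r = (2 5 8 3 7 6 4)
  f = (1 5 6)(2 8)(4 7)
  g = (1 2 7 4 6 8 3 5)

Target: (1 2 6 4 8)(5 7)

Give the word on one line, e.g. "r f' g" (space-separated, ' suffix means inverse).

r' g

  after r': (2 4 6 7 3 8 5)
  after g: (1 2 6 4 8)(5 7)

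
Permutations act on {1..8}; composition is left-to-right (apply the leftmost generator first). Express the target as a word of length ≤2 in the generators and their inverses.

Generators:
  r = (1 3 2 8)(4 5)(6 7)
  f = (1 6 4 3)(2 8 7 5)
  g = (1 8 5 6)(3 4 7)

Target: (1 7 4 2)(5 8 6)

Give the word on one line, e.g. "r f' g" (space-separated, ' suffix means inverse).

f r

  after f: (1 6 4 3)(2 8 7 5)
  after r: (1 7 4 2)(5 8 6)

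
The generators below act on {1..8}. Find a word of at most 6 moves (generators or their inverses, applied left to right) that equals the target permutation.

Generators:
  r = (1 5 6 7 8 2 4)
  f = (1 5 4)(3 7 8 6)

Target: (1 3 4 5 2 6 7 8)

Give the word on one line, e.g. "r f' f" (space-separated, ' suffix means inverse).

  after f': (1 4 5)(3 6 8 7)
  after r': (1 2 8 6 7 3 5 4)
  after r': (1 8 5 2 7 3)
  after f: (1 6 3 5 2 8 4)
  after f: (1 3 4 5 2 6 7 8)

f' r' r' f f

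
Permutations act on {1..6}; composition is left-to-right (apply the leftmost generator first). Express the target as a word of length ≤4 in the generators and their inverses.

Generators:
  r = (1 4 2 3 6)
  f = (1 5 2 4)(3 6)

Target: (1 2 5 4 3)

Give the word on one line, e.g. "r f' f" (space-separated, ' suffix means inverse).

  after f': (1 4 2 5)(3 6)
  after r: (1 2 5 4 3)

f' r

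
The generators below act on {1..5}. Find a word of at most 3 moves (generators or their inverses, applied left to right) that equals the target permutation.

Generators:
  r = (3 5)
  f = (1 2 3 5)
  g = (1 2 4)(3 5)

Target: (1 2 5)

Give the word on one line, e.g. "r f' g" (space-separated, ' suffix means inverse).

f r'

  after f: (1 2 3 5)
  after r': (1 2 5)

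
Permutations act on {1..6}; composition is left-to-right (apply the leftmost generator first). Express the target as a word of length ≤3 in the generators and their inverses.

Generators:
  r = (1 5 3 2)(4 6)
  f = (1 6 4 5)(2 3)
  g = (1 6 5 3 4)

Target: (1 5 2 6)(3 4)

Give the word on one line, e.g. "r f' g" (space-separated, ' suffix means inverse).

  after r: (1 5 3 2)(4 6)
  after r: (1 3)(2 5)
  after g': (1 5 2 6)(3 4)

r r g'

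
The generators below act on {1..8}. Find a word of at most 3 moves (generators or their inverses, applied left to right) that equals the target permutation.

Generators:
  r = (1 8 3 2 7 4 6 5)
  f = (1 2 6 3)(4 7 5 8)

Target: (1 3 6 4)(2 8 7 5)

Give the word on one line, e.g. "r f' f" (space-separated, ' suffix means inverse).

r' f r

  after r': (1 5 6 4 7 2 3 8)
  after f: (1 8 2)(3 4 5)(6 7)
  after r: (1 3 6 4)(2 8 7 5)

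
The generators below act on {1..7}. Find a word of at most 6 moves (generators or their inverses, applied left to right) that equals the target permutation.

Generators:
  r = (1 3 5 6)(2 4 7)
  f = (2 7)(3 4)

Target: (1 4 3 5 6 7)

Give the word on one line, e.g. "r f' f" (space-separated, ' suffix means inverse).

r r f' r' f

  after r: (1 3 5 6)(2 4 7)
  after r: (1 5)(2 7 4)(3 6)
  after f': (1 5)(3 6 4 7)
  after r': (1 3 5 6 2 7)
  after f: (1 4 3 5 6 7)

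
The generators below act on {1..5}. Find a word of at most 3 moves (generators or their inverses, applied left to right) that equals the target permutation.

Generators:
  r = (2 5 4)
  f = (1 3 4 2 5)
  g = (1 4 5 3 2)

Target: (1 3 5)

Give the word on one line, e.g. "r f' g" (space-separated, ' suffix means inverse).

  after f: (1 3 4 2 5)
  after r': (1 3 5)

f r'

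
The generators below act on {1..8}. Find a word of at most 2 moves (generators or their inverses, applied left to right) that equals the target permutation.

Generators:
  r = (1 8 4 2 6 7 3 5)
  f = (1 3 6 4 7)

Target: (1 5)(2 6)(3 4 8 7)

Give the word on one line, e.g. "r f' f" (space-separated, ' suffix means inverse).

r' f'

  after r': (1 5 3 7 6 2 4 8)
  after f': (1 5)(2 6)(3 4 8 7)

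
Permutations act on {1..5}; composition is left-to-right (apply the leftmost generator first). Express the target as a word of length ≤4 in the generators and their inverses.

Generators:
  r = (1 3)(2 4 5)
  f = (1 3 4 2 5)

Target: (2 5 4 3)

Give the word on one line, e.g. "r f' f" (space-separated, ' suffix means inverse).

r' r' f r'

  after r': (1 3)(2 5 4)
  after r': (2 4 5)
  after f: (1 3 4)
  after r': (2 5 4 3)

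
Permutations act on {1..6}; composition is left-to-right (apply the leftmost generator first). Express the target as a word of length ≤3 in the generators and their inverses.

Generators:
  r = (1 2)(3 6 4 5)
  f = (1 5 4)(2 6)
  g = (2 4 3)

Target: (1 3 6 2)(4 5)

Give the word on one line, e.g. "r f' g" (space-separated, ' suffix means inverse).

r g'

  after r: (1 2)(3 6 4 5)
  after g': (1 3 6 2)(4 5)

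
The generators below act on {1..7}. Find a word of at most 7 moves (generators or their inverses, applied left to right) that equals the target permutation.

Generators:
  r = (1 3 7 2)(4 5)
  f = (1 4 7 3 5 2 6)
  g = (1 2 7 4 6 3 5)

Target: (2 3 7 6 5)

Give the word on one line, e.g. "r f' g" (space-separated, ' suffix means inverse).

  after f: (1 4 7 3 5 2 6)
  after f: (1 7 5 6 4 3 2)
  after g: (1 4 5 3 7)
  after g: (1 6 3 4)(2 7)
  after f: (2 3 7 6 5)

f f g g f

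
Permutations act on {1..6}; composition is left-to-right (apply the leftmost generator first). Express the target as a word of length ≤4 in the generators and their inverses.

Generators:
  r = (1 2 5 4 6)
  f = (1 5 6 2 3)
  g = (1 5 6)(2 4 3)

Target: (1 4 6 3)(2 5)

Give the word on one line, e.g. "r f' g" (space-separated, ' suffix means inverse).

g r' f g'

  after g: (1 5 6)(2 4 3)
  after r': (1 2 5 4 3)
  after f: (1 3 5 4)(2 6)
  after g': (1 4 6 3)(2 5)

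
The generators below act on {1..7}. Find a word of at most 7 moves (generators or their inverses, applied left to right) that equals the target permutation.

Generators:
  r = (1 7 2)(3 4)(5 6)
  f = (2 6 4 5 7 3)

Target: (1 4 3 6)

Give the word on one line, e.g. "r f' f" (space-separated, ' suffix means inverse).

  after f: (2 6 4 5 7 3)
  after r: (1 7 4 6 3)(2 5)
  after f': (1 5 3)(2 4)(6 7)
  after r': (1 6)(2 3)(4 7 5)
  after f: (1 4 3 6)

f r f' r' f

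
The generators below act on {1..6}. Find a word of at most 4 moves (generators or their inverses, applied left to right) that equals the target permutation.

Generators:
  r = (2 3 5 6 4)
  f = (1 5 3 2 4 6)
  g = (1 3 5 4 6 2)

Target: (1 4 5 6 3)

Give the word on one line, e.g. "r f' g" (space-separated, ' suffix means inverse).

  after r: (2 3 5 6 4)
  after g: (1 3 4)(2 5)
  after r': (1 2 3 6 5 4)
  after f: (1 4 5 6 3)

r g r' f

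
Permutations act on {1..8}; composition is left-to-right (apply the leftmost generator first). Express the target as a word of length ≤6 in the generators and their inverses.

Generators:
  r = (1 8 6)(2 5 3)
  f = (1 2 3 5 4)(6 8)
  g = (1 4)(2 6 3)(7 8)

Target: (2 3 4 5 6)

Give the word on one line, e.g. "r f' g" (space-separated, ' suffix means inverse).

  after r: (1 8 6)(2 5 3)
  after f': (1 6 4 5 2 3)
  after f': (1 8 6 5)(3 4)
  after r': (2 3 4 5 6)

r f' f' r'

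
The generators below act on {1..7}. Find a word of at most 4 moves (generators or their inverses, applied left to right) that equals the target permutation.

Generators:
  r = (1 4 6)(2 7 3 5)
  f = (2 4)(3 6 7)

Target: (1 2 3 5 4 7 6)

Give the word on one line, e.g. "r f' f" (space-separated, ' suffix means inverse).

  after r: (1 4 6)(2 7 3 5)
  after f: (1 2 3 5 4 7 6)

r f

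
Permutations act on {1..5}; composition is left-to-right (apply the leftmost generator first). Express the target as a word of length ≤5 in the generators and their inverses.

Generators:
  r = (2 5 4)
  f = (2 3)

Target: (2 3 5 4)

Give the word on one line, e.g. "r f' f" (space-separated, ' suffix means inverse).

  after f': (2 3)
  after r: (2 3 5 4)
  after f: (3 5 4)
  after f: (2 3 5 4)

f' r f f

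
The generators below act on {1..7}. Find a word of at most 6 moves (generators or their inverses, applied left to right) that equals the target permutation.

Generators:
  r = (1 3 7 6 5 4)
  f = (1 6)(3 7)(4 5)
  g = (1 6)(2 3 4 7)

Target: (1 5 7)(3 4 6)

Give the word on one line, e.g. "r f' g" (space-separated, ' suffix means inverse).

  after r': (1 4 5 6 7 3)
  after r': (1 5 7)(3 4 6)
  after f: (1 4)(3 5)(6 7)
  after f: (1 5 7)(3 4 6)

r' r' f f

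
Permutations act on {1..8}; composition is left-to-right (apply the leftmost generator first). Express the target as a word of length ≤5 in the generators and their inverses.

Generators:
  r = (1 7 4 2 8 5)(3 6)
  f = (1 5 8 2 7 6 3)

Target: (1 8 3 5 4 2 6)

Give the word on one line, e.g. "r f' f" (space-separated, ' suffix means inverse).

  after f: (1 5 8 2 7 6 3)
  after f: (1 8 7 3 5 2 6)
  after f: (1 2 3 8 6 5 7)
  after r: (1 8 3 5 4 2 6)

f f f r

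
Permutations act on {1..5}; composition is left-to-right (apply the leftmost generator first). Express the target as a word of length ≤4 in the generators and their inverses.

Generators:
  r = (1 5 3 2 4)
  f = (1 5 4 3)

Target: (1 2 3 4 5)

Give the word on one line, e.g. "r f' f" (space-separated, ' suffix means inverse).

  after r': (1 4 2 3 5)
  after r': (1 2 5 4 3)
  after f: (1 2 4)(3 5)
  after f: (1 2 3 4 5)

r' r' f f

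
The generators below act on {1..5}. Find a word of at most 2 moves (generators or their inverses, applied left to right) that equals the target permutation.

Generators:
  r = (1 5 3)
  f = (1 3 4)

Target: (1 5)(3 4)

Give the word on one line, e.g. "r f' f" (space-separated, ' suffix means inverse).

  after f: (1 3 4)
  after r': (1 5)(3 4)

f r'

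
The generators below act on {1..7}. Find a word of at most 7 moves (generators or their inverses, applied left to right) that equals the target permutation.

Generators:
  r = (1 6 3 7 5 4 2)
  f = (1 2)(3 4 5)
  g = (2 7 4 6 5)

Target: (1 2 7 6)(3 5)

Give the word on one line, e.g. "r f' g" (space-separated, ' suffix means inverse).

r f' r' g' f'

  after r: (1 6 3 7 5 4 2)
  after f': (1 6 5 3 7 4)
  after r': (2 4)(5 6 7)
  after g': (2 7 6)(4 5)
  after f': (1 2 7 6)(3 5)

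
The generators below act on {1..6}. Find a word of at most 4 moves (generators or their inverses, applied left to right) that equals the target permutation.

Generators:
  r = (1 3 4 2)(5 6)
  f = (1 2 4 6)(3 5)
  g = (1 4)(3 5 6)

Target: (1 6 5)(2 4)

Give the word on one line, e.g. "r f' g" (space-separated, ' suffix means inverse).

f g r' f

  after f: (1 2 4 6)(3 5)
  after g: (1 2)(3 6 4)
  after r': (1 4)(3 5 6)
  after f: (1 6 5)(2 4)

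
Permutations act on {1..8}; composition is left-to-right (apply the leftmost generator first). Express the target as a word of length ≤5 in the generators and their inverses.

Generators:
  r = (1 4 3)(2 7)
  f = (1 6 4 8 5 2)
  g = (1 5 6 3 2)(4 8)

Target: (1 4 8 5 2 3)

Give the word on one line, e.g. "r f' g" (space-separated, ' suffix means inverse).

g f' g'

  after g: (1 5 6 3 2)(4 8)
  after f': (1 8 6 3 5)
  after g': (1 4 8 5 2 3)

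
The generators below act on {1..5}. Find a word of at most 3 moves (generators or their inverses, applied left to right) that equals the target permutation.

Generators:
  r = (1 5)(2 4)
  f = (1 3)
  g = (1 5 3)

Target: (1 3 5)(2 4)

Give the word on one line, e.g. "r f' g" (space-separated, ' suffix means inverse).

r f g

  after r: (1 5)(2 4)
  after f: (1 5 3)(2 4)
  after g: (1 3 5)(2 4)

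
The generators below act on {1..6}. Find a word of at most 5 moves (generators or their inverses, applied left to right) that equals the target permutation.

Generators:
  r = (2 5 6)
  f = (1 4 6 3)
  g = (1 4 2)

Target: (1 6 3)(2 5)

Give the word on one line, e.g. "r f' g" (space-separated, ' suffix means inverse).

  after g': (1 2 4)
  after f: (1 2 6 3)
  after r': (1 6 3)(2 5)

g' f r'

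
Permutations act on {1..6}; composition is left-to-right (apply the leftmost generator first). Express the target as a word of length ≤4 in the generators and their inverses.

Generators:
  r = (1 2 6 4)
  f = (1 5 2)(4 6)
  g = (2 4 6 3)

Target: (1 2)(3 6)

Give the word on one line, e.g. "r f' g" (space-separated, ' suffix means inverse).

  after g: (2 4 6 3)
  after r: (1 2)(3 6)

g r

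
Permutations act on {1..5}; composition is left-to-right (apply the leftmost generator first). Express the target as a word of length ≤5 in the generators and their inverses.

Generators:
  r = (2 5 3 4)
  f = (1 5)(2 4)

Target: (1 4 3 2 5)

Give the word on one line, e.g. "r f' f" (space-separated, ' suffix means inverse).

f' r' r'

  after f': (1 5)(2 4)
  after r': (1 2 3 5)
  after r': (1 4 3 2 5)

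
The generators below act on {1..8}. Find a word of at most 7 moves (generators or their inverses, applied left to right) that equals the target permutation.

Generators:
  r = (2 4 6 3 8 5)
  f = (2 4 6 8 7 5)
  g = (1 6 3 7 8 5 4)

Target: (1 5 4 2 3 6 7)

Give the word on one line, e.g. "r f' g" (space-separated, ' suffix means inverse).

g g r' f' g'

  after g: (1 6 3 7 8 5 4)
  after g: (1 3 8 4 6 7 5)
  after r': (1 6 7 8 2 5)
  after f': (1 4 2 7 6 8 5)
  after g': (1 5 4 2 3 6 7)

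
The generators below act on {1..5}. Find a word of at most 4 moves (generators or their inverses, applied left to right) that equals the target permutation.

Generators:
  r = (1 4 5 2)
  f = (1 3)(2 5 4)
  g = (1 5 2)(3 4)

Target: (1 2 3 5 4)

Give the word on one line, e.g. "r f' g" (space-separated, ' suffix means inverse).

g f'

  after g: (1 5 2)(3 4)
  after f': (1 2 3 5 4)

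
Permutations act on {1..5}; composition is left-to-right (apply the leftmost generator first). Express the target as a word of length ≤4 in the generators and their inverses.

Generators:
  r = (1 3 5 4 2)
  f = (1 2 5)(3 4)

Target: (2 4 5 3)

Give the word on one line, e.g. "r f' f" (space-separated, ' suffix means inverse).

  after f: (1 2 5)(3 4)
  after r: (2 4 5 3)

f r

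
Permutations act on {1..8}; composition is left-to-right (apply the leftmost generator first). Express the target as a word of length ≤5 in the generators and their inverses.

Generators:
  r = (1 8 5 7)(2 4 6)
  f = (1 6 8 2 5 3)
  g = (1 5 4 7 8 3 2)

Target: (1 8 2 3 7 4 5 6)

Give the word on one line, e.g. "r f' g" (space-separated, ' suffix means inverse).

g r g

  after g: (1 5 4 7 8 3 2)
  after r: (1 7 5 6 2 8 3 4)
  after g: (1 8 2 3 7 4 5 6)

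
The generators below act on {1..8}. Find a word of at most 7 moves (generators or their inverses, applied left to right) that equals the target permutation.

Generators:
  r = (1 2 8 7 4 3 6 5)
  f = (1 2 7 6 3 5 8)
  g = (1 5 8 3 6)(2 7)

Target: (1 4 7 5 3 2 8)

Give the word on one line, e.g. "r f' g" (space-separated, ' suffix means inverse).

  after g': (1 6 3 8 5)(2 7)
  after g': (1 3 5 6 8)
  after r': (1 4 7 8 5 3 6 2)
  after g: (1 4 2 5 6 7 3)
  after f: (1 4 7 5 3 2 8)

g' g' r' g f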